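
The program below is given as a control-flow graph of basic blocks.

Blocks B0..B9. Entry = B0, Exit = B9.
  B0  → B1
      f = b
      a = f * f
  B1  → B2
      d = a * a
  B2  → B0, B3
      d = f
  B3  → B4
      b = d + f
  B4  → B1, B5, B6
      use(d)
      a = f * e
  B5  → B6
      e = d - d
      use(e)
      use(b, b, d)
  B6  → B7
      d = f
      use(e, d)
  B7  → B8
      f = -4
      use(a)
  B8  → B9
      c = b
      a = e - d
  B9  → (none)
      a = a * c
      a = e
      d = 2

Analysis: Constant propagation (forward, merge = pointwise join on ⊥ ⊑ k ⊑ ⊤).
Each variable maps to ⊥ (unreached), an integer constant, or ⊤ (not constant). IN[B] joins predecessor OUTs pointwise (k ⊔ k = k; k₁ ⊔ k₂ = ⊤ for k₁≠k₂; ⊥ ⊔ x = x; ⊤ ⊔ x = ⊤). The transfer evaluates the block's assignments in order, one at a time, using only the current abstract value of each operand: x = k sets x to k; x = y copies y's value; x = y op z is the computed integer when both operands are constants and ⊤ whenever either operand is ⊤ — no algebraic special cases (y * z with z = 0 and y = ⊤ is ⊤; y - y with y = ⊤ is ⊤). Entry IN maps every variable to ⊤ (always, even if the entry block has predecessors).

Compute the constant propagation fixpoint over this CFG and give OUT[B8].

Per-block solution:
  B0:  IN=(all ⊤)  OUT=(all ⊤)
  B1:  IN=(all ⊤)  OUT=(all ⊤)
  B2:  IN=(all ⊤)  OUT=(all ⊤)
  B3:  IN=(all ⊤)  OUT=(all ⊤)
  B4:  IN=(all ⊤)  OUT=(all ⊤)
  B5:  IN=(all ⊤)  OUT=(all ⊤)
  B6:  IN=(all ⊤)  OUT=(all ⊤)
  B7:  IN=(all ⊤)  OUT={f:-4; rest ⊤}
  B8:  IN={f:-4; rest ⊤}  OUT={f:-4; rest ⊤}
  B9:  IN={f:-4; rest ⊤}  OUT={d:2, f:-4; rest ⊤}

Merge at B8: IN[B8] = OUT[B7] = {a: ⊤, b: ⊤, c: ⊤, d: ⊤, e: ⊤, f: -4}
Applying B8's transfer function to that IN value gives OUT[B8] (row B8 above).

Answer: {a: ⊤, b: ⊤, c: ⊤, d: ⊤, e: ⊤, f: -4}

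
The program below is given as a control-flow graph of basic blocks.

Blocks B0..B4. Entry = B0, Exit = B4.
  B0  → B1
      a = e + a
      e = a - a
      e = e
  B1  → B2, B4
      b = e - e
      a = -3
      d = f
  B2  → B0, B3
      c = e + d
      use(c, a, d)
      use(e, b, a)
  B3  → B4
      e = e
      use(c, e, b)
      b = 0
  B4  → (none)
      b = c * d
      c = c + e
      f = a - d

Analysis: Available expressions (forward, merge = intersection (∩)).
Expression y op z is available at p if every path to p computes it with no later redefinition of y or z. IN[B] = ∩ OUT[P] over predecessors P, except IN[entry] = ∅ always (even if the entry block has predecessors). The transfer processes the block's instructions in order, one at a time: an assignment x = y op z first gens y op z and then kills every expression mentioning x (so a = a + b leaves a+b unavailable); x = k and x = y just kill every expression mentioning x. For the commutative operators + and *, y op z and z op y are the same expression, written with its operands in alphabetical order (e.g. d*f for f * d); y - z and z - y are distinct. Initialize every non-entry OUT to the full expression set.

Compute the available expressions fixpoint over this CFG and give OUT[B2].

Answer: {d+e, e-e}

Working:
Per-block solution:
  B0: | IN={} | OUT={a-a}
  B1: | IN={a-a} | OUT={e-e}
  B2: | IN={e-e} | OUT={d+e, e-e}
  B3: | IN={d+e, e-e} | OUT={}
  B4: | IN={} | OUT={a-d}

Merge at B2: IN[B2] = OUT[B1] = {e-e}
Applying B2's transfer function to that IN value gives OUT[B2] (row B2 above).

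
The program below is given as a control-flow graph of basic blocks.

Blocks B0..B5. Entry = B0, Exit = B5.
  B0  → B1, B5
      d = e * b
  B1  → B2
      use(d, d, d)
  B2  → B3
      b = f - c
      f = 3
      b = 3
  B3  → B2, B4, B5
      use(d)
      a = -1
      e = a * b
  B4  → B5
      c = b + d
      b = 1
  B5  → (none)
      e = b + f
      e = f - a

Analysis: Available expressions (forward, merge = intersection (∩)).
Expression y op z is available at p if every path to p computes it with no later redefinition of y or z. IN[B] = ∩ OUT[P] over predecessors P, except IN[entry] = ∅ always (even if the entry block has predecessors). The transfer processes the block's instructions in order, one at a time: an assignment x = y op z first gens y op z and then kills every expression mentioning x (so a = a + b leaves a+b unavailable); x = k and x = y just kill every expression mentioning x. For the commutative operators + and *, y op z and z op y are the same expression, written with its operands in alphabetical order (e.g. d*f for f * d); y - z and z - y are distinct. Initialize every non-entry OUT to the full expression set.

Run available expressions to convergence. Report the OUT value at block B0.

Converged values:
  B0:  IN={}  OUT={b*e}
  B1:  IN={b*e}  OUT={b*e}
  B2:  IN={}  OUT={}
  B3:  IN={}  OUT={a*b}
  B4:  IN={a*b}  OUT={}
  B5:  IN={}  OUT={b+f, f-a}

B0 is the boundary node: IN[B0] = {}
Applying B0's transfer function to that IN value gives OUT[B0] (row B0 above).

Answer: {b*e}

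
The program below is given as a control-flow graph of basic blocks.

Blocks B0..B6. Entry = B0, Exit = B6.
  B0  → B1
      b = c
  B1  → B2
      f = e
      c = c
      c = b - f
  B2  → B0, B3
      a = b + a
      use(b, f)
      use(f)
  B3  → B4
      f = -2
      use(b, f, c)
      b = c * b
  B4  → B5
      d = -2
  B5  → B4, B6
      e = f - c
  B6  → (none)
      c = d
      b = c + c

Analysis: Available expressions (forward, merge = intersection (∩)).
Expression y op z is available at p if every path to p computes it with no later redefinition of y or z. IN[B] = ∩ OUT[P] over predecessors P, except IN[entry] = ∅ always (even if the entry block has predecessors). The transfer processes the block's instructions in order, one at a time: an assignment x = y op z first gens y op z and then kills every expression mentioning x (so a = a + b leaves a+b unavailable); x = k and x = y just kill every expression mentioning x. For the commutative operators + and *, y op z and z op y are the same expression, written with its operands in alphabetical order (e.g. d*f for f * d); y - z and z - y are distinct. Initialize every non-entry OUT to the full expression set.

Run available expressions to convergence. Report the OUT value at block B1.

Answer: {b-f}

Working:
Converged values:
  B0:  IN={}  OUT={}
  B1:  IN={}  OUT={b-f}
  B2:  IN={b-f}  OUT={b-f}
  B3:  IN={b-f}  OUT={}
  B4:  IN={}  OUT={}
  B5:  IN={}  OUT={f-c}
  B6:  IN={f-c}  OUT={c+c}

Merge at B1: IN[B1] = OUT[B0] = {}
Applying B1's transfer function to that IN value gives OUT[B1] (row B1 above).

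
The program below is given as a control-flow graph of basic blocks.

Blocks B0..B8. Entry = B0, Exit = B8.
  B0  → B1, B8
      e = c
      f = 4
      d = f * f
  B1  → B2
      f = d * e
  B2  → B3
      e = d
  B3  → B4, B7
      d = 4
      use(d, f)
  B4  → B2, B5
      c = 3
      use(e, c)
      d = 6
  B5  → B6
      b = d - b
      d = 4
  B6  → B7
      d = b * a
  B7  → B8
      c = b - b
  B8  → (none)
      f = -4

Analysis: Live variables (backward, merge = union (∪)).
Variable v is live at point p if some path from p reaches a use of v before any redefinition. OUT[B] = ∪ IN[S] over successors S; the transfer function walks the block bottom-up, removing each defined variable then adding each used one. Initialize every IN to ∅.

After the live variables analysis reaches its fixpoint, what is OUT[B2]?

Converged values:
  B0:   IN={a, b, c}   OUT={a, b, d, e}
  B1:   IN={a, b, d, e}   OUT={a, b, d, f}
  B2:   IN={a, b, d, f}   OUT={a, b, e, f}
  B3:   IN={a, b, e, f}   OUT={a, b, e, f}
  B4:   IN={a, b, e, f}   OUT={a, b, d, f}
  B5:   IN={a, b, d}   OUT={a, b}
  B6:   IN={a, b}   OUT={b}
  B7:   IN={b}   OUT={}
  B8:   IN={}   OUT={}

Merge at B2: OUT[B2] = IN[B3] = {a, b, e, f}

Answer: {a, b, e, f}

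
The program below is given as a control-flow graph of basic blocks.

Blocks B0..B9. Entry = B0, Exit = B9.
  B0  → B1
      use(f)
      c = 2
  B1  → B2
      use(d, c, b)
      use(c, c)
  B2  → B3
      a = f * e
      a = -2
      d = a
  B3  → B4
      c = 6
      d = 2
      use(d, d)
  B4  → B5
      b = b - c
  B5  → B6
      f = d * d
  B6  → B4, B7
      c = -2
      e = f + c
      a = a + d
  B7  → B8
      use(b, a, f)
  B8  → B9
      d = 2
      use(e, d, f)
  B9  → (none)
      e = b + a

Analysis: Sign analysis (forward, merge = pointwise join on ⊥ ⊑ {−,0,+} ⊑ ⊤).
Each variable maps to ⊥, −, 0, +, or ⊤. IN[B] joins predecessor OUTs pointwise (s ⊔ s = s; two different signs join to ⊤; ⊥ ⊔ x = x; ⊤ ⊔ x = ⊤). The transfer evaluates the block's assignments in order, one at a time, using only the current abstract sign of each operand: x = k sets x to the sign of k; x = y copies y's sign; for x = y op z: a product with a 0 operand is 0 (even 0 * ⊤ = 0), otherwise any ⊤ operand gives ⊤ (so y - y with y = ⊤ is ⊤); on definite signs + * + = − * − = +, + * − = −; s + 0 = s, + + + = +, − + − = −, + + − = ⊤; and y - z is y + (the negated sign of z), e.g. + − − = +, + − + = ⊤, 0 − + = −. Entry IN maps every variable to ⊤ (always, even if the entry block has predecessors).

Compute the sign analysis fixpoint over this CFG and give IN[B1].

Answer: {a: ⊤, b: ⊤, c: +, d: ⊤, e: ⊤, f: ⊤}

Derivation:
Converged values:
  B0: | IN=(all ⊤) | OUT={c:+; rest ⊤}
  B1: | IN={c:+; rest ⊤} | OUT={c:+; rest ⊤}
  B2: | IN={c:+; rest ⊤} | OUT={a:-, c:+, d:-; rest ⊤}
  B3: | IN={a:-, c:+, d:-; rest ⊤} | OUT={a:-, c:+, d:+; rest ⊤}
  B4: | IN={d:+; rest ⊤} | OUT={d:+; rest ⊤}
  B5: | IN={d:+; rest ⊤} | OUT={d:+, f:+; rest ⊤}
  B6: | IN={d:+, f:+; rest ⊤} | OUT={c:-, d:+, f:+; rest ⊤}
  B7: | IN={c:-, d:+, f:+; rest ⊤} | OUT={c:-, d:+, f:+; rest ⊤}
  B8: | IN={c:-, d:+, f:+; rest ⊤} | OUT={c:-, d:+, f:+; rest ⊤}
  B9: | IN={c:-, d:+, f:+; rest ⊤} | OUT={c:-, d:+, f:+; rest ⊤}

Merge at B1: IN[B1] = OUT[B0] = {a: ⊤, b: ⊤, c: +, d: ⊤, e: ⊤, f: ⊤}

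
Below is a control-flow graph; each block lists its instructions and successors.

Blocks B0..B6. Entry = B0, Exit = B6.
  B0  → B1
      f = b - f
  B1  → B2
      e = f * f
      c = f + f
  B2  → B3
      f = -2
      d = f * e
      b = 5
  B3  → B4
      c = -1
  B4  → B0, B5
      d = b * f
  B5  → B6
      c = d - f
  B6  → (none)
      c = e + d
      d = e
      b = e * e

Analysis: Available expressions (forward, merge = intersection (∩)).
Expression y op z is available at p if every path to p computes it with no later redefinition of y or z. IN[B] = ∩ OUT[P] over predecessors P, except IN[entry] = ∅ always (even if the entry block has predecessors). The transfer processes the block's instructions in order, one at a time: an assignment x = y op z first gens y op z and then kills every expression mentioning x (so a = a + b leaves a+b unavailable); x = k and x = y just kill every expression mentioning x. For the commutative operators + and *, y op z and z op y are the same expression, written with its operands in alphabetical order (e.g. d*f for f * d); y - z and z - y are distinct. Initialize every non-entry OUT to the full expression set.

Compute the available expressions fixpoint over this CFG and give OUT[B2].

Fixpoint table:
  B0:   IN={}   OUT={}
  B1:   IN={}   OUT={f*f, f+f}
  B2:   IN={f*f, f+f}   OUT={e*f}
  B3:   IN={e*f}   OUT={e*f}
  B4:   IN={e*f}   OUT={b*f, e*f}
  B5:   IN={b*f, e*f}   OUT={b*f, d-f, e*f}
  B6:   IN={b*f, d-f, e*f}   OUT={e*e, e*f}

Merge at B2: IN[B2] = OUT[B1] = {f*f, f+f}
Applying B2's transfer function to that IN value gives OUT[B2] (row B2 above).

Answer: {e*f}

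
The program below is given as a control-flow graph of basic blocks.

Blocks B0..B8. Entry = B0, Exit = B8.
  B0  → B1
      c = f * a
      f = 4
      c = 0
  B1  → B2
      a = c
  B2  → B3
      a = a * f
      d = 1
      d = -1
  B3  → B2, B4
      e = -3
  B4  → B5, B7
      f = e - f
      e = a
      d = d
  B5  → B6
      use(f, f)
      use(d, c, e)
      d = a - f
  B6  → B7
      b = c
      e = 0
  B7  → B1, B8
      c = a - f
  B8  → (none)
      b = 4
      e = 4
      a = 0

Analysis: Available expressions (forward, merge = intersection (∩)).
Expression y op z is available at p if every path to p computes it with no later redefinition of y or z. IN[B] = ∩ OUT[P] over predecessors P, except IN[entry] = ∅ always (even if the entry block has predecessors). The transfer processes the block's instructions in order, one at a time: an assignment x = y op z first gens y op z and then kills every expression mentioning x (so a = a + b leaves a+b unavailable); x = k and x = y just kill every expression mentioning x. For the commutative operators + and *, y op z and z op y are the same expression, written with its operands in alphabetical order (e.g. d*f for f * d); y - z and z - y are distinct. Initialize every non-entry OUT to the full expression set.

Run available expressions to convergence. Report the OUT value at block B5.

Answer: {a-f}

Working:
Per-block solution:
  B0:   IN={}   OUT={}
  B1:   IN={}   OUT={}
  B2:   IN={}   OUT={}
  B3:   IN={}   OUT={}
  B4:   IN={}   OUT={}
  B5:   IN={}   OUT={a-f}
  B6:   IN={a-f}   OUT={a-f}
  B7:   IN={}   OUT={a-f}
  B8:   IN={a-f}   OUT={}

Merge at B5: IN[B5] = OUT[B4] = {}
Applying B5's transfer function to that IN value gives OUT[B5] (row B5 above).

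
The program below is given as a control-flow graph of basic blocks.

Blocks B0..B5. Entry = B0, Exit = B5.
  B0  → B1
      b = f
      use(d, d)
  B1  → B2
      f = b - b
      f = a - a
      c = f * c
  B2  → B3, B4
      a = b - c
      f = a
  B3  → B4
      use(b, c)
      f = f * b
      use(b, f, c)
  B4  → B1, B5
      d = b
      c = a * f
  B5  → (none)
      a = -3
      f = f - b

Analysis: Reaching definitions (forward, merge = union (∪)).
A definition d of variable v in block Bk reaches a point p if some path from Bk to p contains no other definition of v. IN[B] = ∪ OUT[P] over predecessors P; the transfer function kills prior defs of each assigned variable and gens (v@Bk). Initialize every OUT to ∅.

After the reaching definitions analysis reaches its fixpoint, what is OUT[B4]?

Fixpoint table:
  B0:  IN={}  OUT={b@B0}
  B1:  IN={a@B2, b@B0, c@B4, d@B4, f@B2, f@B3}  OUT={a@B2, b@B0, c@B1, d@B4, f@B1}
  B2:  IN={a@B2, b@B0, c@B1, d@B4, f@B1}  OUT={a@B2, b@B0, c@B1, d@B4, f@B2}
  B3:  IN={a@B2, b@B0, c@B1, d@B4, f@B2}  OUT={a@B2, b@B0, c@B1, d@B4, f@B3}
  B4:  IN={a@B2, b@B0, c@B1, d@B4, f@B2, f@B3}  OUT={a@B2, b@B0, c@B4, d@B4, f@B2, f@B3}
  B5:  IN={a@B2, b@B0, c@B4, d@B4, f@B2, f@B3}  OUT={a@B5, b@B0, c@B4, d@B4, f@B5}

Merge at B4: IN[B4] = OUT[B2] ⊔ OUT[B3] = {a@B2, b@B0, c@B1, d@B4, f@B2, f@B3}
Applying B4's transfer function to that IN value gives OUT[B4] (row B4 above).

Answer: {a@B2, b@B0, c@B4, d@B4, f@B2, f@B3}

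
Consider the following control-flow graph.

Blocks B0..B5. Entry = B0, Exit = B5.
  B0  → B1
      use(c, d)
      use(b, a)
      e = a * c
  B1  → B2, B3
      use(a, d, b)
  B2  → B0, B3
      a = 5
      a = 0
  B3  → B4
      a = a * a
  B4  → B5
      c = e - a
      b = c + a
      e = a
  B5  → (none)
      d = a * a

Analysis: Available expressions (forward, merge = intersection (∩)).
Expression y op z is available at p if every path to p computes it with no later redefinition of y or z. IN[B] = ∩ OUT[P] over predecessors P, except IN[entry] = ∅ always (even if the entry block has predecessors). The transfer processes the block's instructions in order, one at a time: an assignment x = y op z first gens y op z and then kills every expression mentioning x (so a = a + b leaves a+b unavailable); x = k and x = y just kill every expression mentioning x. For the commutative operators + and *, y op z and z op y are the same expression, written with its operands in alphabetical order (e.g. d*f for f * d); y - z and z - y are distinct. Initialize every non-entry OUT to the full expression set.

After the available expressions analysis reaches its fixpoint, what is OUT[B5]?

Answer: {a*a, a+c}

Working:
Per-block solution:
  B0:  IN={}  OUT={a*c}
  B1:  IN={a*c}  OUT={a*c}
  B2:  IN={a*c}  OUT={}
  B3:  IN={}  OUT={}
  B4:  IN={}  OUT={a+c}
  B5:  IN={a+c}  OUT={a*a, a+c}

Merge at B5: IN[B5] = OUT[B4] = {a+c}
Applying B5's transfer function to that IN value gives OUT[B5] (row B5 above).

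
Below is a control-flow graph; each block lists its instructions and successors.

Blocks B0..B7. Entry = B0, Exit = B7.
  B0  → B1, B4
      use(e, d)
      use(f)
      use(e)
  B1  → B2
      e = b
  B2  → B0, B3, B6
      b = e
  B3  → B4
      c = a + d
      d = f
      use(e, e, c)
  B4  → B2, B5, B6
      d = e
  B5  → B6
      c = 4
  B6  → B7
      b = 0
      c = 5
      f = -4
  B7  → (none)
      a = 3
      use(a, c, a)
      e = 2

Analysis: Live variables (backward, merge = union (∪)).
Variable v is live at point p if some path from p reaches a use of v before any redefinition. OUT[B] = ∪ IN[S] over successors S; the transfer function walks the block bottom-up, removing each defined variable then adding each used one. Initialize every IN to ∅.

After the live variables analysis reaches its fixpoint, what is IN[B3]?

Answer: {a, d, e, f}

Trace:
Per-block solution:
  B0:   IN={a, b, d, e, f}   OUT={a, b, d, e, f}
  B1:   IN={a, b, d, f}   OUT={a, d, e, f}
  B2:   IN={a, d, e, f}   OUT={a, b, d, e, f}
  B3:   IN={a, d, e, f}   OUT={a, e, f}
  B4:   IN={a, e, f}   OUT={a, d, e, f}
  B5:   IN={}   OUT={}
  B6:   IN={}   OUT={c}
  B7:   IN={c}   OUT={}

Merge at B3: OUT[B3] = IN[B4] = {a, e, f}
Applying B3's transfer function to that OUT value gives IN[B3] (row B3 above).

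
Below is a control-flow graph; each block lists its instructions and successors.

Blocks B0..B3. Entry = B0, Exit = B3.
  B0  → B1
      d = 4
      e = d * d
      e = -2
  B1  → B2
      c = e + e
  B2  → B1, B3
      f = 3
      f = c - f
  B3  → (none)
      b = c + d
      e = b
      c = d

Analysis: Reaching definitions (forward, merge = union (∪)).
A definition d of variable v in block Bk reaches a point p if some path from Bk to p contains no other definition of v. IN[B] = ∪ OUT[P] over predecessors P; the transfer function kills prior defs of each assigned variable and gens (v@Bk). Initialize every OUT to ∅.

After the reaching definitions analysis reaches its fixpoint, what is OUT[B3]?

Converged values:
  B0:   IN={}   OUT={d@B0, e@B0}
  B1:   IN={c@B1, d@B0, e@B0, f@B2}   OUT={c@B1, d@B0, e@B0, f@B2}
  B2:   IN={c@B1, d@B0, e@B0, f@B2}   OUT={c@B1, d@B0, e@B0, f@B2}
  B3:   IN={c@B1, d@B0, e@B0, f@B2}   OUT={b@B3, c@B3, d@B0, e@B3, f@B2}

Merge at B3: IN[B3] = OUT[B2] = {c@B1, d@B0, e@B0, f@B2}
Applying B3's transfer function to that IN value gives OUT[B3] (row B3 above).

Answer: {b@B3, c@B3, d@B0, e@B3, f@B2}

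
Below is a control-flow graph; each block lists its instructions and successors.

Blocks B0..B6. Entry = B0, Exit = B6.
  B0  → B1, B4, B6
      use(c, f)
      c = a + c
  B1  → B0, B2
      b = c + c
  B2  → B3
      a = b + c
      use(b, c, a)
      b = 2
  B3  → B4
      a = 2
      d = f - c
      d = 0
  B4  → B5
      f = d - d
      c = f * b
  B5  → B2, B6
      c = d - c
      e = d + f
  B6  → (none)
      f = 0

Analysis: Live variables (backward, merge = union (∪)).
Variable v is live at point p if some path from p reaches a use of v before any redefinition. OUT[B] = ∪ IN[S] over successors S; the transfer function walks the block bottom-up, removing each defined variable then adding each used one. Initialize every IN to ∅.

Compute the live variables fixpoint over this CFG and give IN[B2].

Answer: {b, c, f}

Working:
Per-block solution:
  B0:  IN={a, b, c, d, f}  OUT={a, b, c, d, f}
  B1:  IN={a, c, d, f}  OUT={a, b, c, d, f}
  B2:  IN={b, c, f}  OUT={b, c, f}
  B3:  IN={b, c, f}  OUT={b, d}
  B4:  IN={b, d}  OUT={b, c, d, f}
  B5:  IN={b, c, d, f}  OUT={b, c, f}
  B6:  IN={}  OUT={}

Merge at B2: OUT[B2] = IN[B3] = {b, c, f}
Applying B2's transfer function to that OUT value gives IN[B2] (row B2 above).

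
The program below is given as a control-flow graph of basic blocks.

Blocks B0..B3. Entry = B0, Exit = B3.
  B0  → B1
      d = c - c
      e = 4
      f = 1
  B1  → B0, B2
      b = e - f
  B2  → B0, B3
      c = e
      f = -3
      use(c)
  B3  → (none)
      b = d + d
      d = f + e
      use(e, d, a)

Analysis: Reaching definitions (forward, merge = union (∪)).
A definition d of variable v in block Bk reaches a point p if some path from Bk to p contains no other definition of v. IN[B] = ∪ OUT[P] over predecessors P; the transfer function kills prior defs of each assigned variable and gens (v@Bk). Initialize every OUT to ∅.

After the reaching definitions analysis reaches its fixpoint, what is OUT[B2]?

Fixpoint table:
  B0:  IN={b@B1, c@B2, d@B0, e@B0, f@B0, f@B2}  OUT={b@B1, c@B2, d@B0, e@B0, f@B0}
  B1:  IN={b@B1, c@B2, d@B0, e@B0, f@B0}  OUT={b@B1, c@B2, d@B0, e@B0, f@B0}
  B2:  IN={b@B1, c@B2, d@B0, e@B0, f@B0}  OUT={b@B1, c@B2, d@B0, e@B0, f@B2}
  B3:  IN={b@B1, c@B2, d@B0, e@B0, f@B2}  OUT={b@B3, c@B2, d@B3, e@B0, f@B2}

Merge at B2: IN[B2] = OUT[B1] = {b@B1, c@B2, d@B0, e@B0, f@B0}
Applying B2's transfer function to that IN value gives OUT[B2] (row B2 above).

Answer: {b@B1, c@B2, d@B0, e@B0, f@B2}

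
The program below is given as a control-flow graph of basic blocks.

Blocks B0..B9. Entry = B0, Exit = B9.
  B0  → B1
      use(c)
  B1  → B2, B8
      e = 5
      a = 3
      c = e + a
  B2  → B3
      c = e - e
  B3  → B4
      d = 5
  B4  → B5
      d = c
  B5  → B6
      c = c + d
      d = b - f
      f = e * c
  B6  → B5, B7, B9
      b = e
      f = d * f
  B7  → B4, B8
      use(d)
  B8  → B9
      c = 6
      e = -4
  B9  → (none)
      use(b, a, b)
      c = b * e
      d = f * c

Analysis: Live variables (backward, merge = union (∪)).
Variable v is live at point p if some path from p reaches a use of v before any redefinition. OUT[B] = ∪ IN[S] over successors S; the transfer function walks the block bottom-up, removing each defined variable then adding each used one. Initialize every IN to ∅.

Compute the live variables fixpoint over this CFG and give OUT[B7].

Per-block solution:
  B0:   IN={b, c, f}   OUT={b, f}
  B1:   IN={b, f}   OUT={a, b, e, f}
  B2:   IN={a, b, e, f}   OUT={a, b, c, e, f}
  B3:   IN={a, b, c, e, f}   OUT={a, b, c, e, f}
  B4:   IN={a, b, c, e, f}   OUT={a, b, c, d, e, f}
  B5:   IN={a, b, c, d, e, f}   OUT={a, c, d, e, f}
  B6:   IN={a, c, d, e, f}   OUT={a, b, c, d, e, f}
  B7:   IN={a, b, c, d, e, f}   OUT={a, b, c, e, f}
  B8:   IN={a, b, f}   OUT={a, b, e, f}
  B9:   IN={a, b, e, f}   OUT={}

Merge at B7: OUT[B7] = IN[B4] ⊔ IN[B8] = {a, b, c, e, f}

Answer: {a, b, c, e, f}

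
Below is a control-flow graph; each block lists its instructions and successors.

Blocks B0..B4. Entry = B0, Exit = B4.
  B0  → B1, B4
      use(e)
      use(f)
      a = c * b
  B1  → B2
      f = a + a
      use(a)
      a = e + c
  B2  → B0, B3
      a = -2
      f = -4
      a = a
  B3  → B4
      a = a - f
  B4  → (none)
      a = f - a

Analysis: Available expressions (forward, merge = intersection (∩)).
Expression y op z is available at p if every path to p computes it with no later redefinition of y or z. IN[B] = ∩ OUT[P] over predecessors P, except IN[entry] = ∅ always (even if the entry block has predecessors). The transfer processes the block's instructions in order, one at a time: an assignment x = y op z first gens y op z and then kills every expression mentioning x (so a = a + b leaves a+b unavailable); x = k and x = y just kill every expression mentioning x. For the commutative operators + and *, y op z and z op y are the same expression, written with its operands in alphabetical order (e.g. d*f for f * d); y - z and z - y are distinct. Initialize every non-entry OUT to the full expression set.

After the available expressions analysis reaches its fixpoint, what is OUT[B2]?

Answer: {b*c, c+e}

Derivation:
Fixpoint table:
  B0:   IN={}   OUT={b*c}
  B1:   IN={b*c}   OUT={b*c, c+e}
  B2:   IN={b*c, c+e}   OUT={b*c, c+e}
  B3:   IN={b*c, c+e}   OUT={b*c, c+e}
  B4:   IN={b*c}   OUT={b*c}

Merge at B2: IN[B2] = OUT[B1] = {b*c, c+e}
Applying B2's transfer function to that IN value gives OUT[B2] (row B2 above).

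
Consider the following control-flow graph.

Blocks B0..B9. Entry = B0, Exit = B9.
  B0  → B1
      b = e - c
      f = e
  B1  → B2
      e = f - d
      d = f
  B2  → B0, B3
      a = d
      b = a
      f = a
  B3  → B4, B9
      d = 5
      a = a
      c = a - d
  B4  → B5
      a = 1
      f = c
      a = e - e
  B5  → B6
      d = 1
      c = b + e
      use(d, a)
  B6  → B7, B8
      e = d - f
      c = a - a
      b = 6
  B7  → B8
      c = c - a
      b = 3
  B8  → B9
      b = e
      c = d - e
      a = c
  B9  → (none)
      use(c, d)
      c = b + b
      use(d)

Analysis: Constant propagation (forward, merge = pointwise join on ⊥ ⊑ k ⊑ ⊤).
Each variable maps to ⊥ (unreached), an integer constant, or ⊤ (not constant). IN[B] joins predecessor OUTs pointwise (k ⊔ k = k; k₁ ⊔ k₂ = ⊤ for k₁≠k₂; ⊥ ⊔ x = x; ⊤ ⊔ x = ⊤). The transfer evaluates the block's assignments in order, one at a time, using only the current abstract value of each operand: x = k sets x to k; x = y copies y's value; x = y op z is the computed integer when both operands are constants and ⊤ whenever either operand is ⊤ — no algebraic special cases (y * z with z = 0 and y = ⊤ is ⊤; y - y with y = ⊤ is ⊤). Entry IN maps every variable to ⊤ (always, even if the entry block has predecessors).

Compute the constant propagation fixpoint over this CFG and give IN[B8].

Answer: {a: ⊤, b: ⊤, c: ⊤, d: 1, e: ⊤, f: ⊤}

Trace:
Per-block solution:
  B0:  IN=(all ⊤)  OUT=(all ⊤)
  B1:  IN=(all ⊤)  OUT=(all ⊤)
  B2:  IN=(all ⊤)  OUT=(all ⊤)
  B3:  IN=(all ⊤)  OUT={d:5; rest ⊤}
  B4:  IN={d:5; rest ⊤}  OUT={d:5; rest ⊤}
  B5:  IN={d:5; rest ⊤}  OUT={d:1; rest ⊤}
  B6:  IN={d:1; rest ⊤}  OUT={b:6, d:1; rest ⊤}
  B7:  IN={b:6, d:1; rest ⊤}  OUT={b:3, d:1; rest ⊤}
  B8:  IN={d:1; rest ⊤}  OUT={d:1; rest ⊤}
  B9:  IN=(all ⊤)  OUT=(all ⊤)

Merge at B8: IN[B8] = OUT[B6] ⊔ OUT[B7] = {a: ⊤, b: ⊤, c: ⊤, d: 1, e: ⊤, f: ⊤}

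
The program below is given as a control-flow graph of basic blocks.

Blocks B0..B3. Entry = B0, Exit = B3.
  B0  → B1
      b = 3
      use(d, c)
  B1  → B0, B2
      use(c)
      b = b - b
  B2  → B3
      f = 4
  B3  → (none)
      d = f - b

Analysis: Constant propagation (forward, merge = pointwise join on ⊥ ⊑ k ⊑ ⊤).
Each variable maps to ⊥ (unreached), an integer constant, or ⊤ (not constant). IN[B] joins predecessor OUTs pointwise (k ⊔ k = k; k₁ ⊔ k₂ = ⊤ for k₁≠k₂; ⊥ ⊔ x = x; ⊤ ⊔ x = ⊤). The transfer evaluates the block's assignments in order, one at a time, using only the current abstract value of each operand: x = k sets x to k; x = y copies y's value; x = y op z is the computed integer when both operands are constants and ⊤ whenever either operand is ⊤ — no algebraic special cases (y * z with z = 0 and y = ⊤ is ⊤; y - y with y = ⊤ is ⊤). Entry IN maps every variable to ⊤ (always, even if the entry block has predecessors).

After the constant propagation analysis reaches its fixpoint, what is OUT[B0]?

Answer: {a: ⊤, b: 3, c: ⊤, d: ⊤, e: ⊤, f: ⊤}

Working:
Converged values:
  B0:  IN=(all ⊤)  OUT={b:3; rest ⊤}
  B1:  IN={b:3; rest ⊤}  OUT={b:0; rest ⊤}
  B2:  IN={b:0; rest ⊤}  OUT={b:0, f:4; rest ⊤}
  B3:  IN={b:0, f:4; rest ⊤}  OUT={b:0, d:4, f:4; rest ⊤}

Merge at B0 (entry node, so the boundary value (all ⊤) is joined with the incoming edge(s)): IN[B0] = (all ⊤) ⊔ OUT[B1] = {a: ⊤, b: ⊤, c: ⊤, d: ⊤, e: ⊤, f: ⊤}
Applying B0's transfer function to that IN value gives OUT[B0] (row B0 above).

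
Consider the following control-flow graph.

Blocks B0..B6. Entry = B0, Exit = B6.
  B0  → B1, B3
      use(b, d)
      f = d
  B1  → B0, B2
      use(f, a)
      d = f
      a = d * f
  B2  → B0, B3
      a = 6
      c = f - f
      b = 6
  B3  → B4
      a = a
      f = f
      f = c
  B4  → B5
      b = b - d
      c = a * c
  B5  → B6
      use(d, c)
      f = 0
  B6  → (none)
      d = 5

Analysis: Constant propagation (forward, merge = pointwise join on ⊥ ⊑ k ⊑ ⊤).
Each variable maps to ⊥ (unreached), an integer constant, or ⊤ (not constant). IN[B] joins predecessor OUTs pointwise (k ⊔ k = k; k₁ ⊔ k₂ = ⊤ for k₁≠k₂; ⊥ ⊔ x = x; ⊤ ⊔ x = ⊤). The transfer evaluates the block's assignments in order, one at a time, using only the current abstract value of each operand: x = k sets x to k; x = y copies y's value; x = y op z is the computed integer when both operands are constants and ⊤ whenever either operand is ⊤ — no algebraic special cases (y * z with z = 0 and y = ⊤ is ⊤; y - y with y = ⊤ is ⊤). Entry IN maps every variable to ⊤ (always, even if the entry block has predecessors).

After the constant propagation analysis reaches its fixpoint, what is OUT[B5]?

Answer: {a: ⊤, b: ⊤, c: ⊤, d: ⊤, e: ⊤, f: 0}

Trace:
Converged values:
  B0:  IN=(all ⊤)  OUT=(all ⊤)
  B1:  IN=(all ⊤)  OUT=(all ⊤)
  B2:  IN=(all ⊤)  OUT={a:6, b:6; rest ⊤}
  B3:  IN=(all ⊤)  OUT=(all ⊤)
  B4:  IN=(all ⊤)  OUT=(all ⊤)
  B5:  IN=(all ⊤)  OUT={f:0; rest ⊤}
  B6:  IN={f:0; rest ⊤}  OUT={d:5, f:0; rest ⊤}

Merge at B5: IN[B5] = OUT[B4] = {a: ⊤, b: ⊤, c: ⊤, d: ⊤, e: ⊤, f: ⊤}
Applying B5's transfer function to that IN value gives OUT[B5] (row B5 above).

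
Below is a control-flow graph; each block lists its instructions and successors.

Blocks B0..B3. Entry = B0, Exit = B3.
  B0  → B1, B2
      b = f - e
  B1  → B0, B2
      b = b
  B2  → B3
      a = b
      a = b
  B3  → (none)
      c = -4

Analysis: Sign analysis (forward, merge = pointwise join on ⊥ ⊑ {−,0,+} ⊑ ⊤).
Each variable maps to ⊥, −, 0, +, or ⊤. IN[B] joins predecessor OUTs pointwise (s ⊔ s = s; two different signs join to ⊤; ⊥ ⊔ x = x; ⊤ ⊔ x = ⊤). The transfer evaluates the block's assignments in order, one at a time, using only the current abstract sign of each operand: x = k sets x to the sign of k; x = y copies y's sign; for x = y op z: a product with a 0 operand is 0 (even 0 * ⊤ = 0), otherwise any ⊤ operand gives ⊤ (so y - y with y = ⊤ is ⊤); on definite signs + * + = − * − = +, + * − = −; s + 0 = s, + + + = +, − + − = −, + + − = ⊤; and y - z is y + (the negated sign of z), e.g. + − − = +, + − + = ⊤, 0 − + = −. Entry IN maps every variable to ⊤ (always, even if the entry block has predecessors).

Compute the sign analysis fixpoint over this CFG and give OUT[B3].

Answer: {a: ⊤, b: ⊤, c: -, d: ⊤, e: ⊤, f: ⊤}

Working:
Converged values:
  B0:  IN=(all ⊤)  OUT=(all ⊤)
  B1:  IN=(all ⊤)  OUT=(all ⊤)
  B2:  IN=(all ⊤)  OUT=(all ⊤)
  B3:  IN=(all ⊤)  OUT={c:-; rest ⊤}

Merge at B3: IN[B3] = OUT[B2] = {a: ⊤, b: ⊤, c: ⊤, d: ⊤, e: ⊤, f: ⊤}
Applying B3's transfer function to that IN value gives OUT[B3] (row B3 above).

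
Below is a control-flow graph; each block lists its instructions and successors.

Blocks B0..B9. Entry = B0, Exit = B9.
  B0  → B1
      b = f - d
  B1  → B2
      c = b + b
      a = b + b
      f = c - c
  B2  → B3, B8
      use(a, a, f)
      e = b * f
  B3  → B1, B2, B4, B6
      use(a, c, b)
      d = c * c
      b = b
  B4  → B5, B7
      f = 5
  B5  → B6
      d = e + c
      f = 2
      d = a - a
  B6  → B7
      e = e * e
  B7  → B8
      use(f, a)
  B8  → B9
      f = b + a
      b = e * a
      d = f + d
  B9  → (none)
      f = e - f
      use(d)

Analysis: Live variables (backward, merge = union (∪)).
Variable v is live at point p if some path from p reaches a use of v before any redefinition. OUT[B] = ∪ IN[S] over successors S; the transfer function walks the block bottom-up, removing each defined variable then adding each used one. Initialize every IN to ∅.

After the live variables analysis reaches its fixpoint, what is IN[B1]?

Answer: {b, d}

Derivation:
Per-block solution:
  B0:   IN={d, f}   OUT={b, d}
  B1:   IN={b, d}   OUT={a, b, c, d, f}
  B2:   IN={a, b, c, d, f}   OUT={a, b, c, d, e, f}
  B3:   IN={a, b, c, e, f}   OUT={a, b, c, d, e, f}
  B4:   IN={a, b, c, d, e}   OUT={a, b, c, d, e, f}
  B5:   IN={a, b, c, e}   OUT={a, b, d, e, f}
  B6:   IN={a, b, d, e, f}   OUT={a, b, d, e, f}
  B7:   IN={a, b, d, e, f}   OUT={a, b, d, e}
  B8:   IN={a, b, d, e}   OUT={d, e, f}
  B9:   IN={d, e, f}   OUT={}

Merge at B1: OUT[B1] = IN[B2] = {a, b, c, d, f}
Applying B1's transfer function to that OUT value gives IN[B1] (row B1 above).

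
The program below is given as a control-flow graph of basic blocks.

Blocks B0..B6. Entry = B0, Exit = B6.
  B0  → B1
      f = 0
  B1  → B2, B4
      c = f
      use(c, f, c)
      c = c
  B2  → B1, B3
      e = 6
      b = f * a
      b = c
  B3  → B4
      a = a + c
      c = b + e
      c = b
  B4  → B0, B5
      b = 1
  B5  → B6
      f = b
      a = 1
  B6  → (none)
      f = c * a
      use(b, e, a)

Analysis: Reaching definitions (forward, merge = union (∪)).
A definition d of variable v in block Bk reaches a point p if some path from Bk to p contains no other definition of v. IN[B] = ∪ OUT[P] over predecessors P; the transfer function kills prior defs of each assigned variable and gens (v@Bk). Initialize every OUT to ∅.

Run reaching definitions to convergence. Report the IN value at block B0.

Answer: {a@B3, b@B4, c@B1, c@B3, e@B2, f@B0}

Trace:
Fixpoint table:
  B0: | IN={a@B3, b@B4, c@B1, c@B3, e@B2, f@B0} | OUT={a@B3, b@B4, c@B1, c@B3, e@B2, f@B0}
  B1: | IN={a@B3, b@B2, b@B4, c@B1, c@B3, e@B2, f@B0} | OUT={a@B3, b@B2, b@B4, c@B1, e@B2, f@B0}
  B2: | IN={a@B3, b@B2, b@B4, c@B1, e@B2, f@B0} | OUT={a@B3, b@B2, c@B1, e@B2, f@B0}
  B3: | IN={a@B3, b@B2, c@B1, e@B2, f@B0} | OUT={a@B3, b@B2, c@B3, e@B2, f@B0}
  B4: | IN={a@B3, b@B2, b@B4, c@B1, c@B3, e@B2, f@B0} | OUT={a@B3, b@B4, c@B1, c@B3, e@B2, f@B0}
  B5: | IN={a@B3, b@B4, c@B1, c@B3, e@B2, f@B0} | OUT={a@B5, b@B4, c@B1, c@B3, e@B2, f@B5}
  B6: | IN={a@B5, b@B4, c@B1, c@B3, e@B2, f@B5} | OUT={a@B5, b@B4, c@B1, c@B3, e@B2, f@B6}

Merge at B0 (entry node, so the boundary value {} is joined with the incoming edge(s)): IN[B0] = {} ⊔ OUT[B4] = {a@B3, b@B4, c@B1, c@B3, e@B2, f@B0}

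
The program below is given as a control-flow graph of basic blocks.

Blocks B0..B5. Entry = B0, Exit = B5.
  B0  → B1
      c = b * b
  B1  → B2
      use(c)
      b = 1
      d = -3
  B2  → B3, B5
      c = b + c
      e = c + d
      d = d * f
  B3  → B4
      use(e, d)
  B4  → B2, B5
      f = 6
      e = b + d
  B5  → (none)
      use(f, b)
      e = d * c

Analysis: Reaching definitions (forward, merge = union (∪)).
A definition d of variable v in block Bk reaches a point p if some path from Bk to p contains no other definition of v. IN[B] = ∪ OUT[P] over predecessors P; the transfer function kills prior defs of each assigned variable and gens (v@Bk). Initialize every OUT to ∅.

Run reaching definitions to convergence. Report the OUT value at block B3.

Answer: {b@B1, c@B2, d@B2, e@B2, f@B4}

Derivation:
Fixpoint table:
  B0:  IN={}  OUT={c@B0}
  B1:  IN={c@B0}  OUT={b@B1, c@B0, d@B1}
  B2:  IN={b@B1, c@B0, c@B2, d@B1, d@B2, e@B4, f@B4}  OUT={b@B1, c@B2, d@B2, e@B2, f@B4}
  B3:  IN={b@B1, c@B2, d@B2, e@B2, f@B4}  OUT={b@B1, c@B2, d@B2, e@B2, f@B4}
  B4:  IN={b@B1, c@B2, d@B2, e@B2, f@B4}  OUT={b@B1, c@B2, d@B2, e@B4, f@B4}
  B5:  IN={b@B1, c@B2, d@B2, e@B2, e@B4, f@B4}  OUT={b@B1, c@B2, d@B2, e@B5, f@B4}

Merge at B3: IN[B3] = OUT[B2] = {b@B1, c@B2, d@B2, e@B2, f@B4}
Applying B3's transfer function to that IN value gives OUT[B3] (row B3 above).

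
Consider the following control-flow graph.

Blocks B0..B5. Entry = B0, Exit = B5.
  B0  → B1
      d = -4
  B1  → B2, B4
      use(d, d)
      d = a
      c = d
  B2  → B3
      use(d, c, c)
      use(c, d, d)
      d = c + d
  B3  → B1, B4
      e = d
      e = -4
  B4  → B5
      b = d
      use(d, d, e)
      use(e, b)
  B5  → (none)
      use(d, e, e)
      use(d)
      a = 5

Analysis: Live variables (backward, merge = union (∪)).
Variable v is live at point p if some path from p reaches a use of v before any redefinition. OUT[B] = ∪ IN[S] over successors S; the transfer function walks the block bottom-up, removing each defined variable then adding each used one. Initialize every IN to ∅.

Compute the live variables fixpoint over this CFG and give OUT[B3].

Converged values:
  B0: | IN={a, e} | OUT={a, d, e}
  B1: | IN={a, d, e} | OUT={a, c, d, e}
  B2: | IN={a, c, d} | OUT={a, d}
  B3: | IN={a, d} | OUT={a, d, e}
  B4: | IN={d, e} | OUT={d, e}
  B5: | IN={d, e} | OUT={}

Merge at B3: OUT[B3] = IN[B1] ⊔ IN[B4] = {a, d, e}

Answer: {a, d, e}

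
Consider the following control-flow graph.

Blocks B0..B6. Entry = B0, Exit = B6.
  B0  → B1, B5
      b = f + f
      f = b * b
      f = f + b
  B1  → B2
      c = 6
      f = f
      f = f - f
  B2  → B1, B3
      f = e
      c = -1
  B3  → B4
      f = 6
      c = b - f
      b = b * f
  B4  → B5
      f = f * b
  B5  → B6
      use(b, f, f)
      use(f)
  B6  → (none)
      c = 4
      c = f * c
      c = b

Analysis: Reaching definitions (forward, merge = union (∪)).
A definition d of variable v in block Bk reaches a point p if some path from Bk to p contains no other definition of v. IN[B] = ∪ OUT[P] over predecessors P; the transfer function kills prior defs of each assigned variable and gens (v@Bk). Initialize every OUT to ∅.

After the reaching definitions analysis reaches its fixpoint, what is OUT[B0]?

Per-block solution:
  B0: | IN={} | OUT={b@B0, f@B0}
  B1: | IN={b@B0, c@B2, f@B0, f@B2} | OUT={b@B0, c@B1, f@B1}
  B2: | IN={b@B0, c@B1, f@B1} | OUT={b@B0, c@B2, f@B2}
  B3: | IN={b@B0, c@B2, f@B2} | OUT={b@B3, c@B3, f@B3}
  B4: | IN={b@B3, c@B3, f@B3} | OUT={b@B3, c@B3, f@B4}
  B5: | IN={b@B0, b@B3, c@B3, f@B0, f@B4} | OUT={b@B0, b@B3, c@B3, f@B0, f@B4}
  B6: | IN={b@B0, b@B3, c@B3, f@B0, f@B4} | OUT={b@B0, b@B3, c@B6, f@B0, f@B4}

B0 is the boundary node: IN[B0] = {}
Applying B0's transfer function to that IN value gives OUT[B0] (row B0 above).

Answer: {b@B0, f@B0}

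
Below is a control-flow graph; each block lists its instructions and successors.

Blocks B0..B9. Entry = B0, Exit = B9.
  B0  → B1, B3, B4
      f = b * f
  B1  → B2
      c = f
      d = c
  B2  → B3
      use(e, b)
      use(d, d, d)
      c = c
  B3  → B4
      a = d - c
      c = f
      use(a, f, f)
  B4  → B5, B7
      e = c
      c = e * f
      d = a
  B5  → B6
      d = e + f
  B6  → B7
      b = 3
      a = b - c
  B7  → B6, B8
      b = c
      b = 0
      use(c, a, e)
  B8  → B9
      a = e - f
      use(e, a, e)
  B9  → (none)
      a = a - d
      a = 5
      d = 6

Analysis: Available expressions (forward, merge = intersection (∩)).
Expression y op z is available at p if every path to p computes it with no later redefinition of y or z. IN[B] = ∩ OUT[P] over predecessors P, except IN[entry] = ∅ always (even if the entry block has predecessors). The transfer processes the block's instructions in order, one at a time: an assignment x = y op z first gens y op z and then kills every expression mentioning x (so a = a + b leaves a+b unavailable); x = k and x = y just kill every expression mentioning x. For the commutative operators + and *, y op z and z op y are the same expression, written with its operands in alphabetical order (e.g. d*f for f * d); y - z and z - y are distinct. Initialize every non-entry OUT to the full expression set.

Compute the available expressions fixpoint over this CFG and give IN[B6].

Per-block solution:
  B0: | IN={} | OUT={}
  B1: | IN={} | OUT={}
  B2: | IN={} | OUT={}
  B3: | IN={} | OUT={}
  B4: | IN={} | OUT={e*f}
  B5: | IN={e*f} | OUT={e*f, e+f}
  B6: | IN={e*f} | OUT={b-c, e*f}
  B7: | IN={e*f} | OUT={e*f}
  B8: | IN={e*f} | OUT={e*f, e-f}
  B9: | IN={e*f, e-f} | OUT={e*f, e-f}

Merge at B6: IN[B6] = OUT[B5] ∩ OUT[B7] = {e*f}

Answer: {e*f}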